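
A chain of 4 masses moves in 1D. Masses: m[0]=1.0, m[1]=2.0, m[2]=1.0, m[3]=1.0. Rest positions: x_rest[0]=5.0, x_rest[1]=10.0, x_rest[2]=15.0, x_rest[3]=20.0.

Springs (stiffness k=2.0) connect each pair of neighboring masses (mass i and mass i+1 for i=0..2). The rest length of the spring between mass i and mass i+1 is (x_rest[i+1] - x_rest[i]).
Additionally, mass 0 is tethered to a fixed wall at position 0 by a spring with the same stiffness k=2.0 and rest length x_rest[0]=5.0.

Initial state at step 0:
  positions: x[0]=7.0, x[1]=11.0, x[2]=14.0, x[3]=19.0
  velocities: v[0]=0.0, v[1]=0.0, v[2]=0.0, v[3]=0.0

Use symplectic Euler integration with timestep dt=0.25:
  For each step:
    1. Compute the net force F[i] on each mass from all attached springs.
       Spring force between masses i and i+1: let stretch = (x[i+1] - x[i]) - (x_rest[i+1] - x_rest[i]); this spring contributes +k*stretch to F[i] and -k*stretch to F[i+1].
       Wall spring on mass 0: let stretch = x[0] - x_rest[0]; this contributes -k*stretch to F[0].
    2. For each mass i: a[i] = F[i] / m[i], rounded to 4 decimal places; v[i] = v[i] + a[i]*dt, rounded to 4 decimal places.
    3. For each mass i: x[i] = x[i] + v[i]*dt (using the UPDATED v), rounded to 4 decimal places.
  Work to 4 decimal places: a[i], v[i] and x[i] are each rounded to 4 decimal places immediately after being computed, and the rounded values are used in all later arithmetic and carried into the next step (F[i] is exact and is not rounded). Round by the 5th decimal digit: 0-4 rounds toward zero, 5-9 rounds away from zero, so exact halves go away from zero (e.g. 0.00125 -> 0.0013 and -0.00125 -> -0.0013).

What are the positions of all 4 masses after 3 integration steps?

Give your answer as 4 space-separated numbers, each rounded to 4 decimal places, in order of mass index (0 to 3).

Step 0: x=[7.0000 11.0000 14.0000 19.0000] v=[0.0000 0.0000 0.0000 0.0000]
Step 1: x=[6.6250 10.9375 14.2500 19.0000] v=[-1.5000 -0.2500 1.0000 0.0000]
Step 2: x=[5.9609 10.8125 14.6797 19.0313] v=[-2.6563 -0.5000 1.7188 0.1250]
Step 3: x=[5.1582 10.6260 15.1700 19.1436] v=[-3.2110 -0.7461 1.9610 0.4492]

Answer: 5.1582 10.6260 15.1700 19.1436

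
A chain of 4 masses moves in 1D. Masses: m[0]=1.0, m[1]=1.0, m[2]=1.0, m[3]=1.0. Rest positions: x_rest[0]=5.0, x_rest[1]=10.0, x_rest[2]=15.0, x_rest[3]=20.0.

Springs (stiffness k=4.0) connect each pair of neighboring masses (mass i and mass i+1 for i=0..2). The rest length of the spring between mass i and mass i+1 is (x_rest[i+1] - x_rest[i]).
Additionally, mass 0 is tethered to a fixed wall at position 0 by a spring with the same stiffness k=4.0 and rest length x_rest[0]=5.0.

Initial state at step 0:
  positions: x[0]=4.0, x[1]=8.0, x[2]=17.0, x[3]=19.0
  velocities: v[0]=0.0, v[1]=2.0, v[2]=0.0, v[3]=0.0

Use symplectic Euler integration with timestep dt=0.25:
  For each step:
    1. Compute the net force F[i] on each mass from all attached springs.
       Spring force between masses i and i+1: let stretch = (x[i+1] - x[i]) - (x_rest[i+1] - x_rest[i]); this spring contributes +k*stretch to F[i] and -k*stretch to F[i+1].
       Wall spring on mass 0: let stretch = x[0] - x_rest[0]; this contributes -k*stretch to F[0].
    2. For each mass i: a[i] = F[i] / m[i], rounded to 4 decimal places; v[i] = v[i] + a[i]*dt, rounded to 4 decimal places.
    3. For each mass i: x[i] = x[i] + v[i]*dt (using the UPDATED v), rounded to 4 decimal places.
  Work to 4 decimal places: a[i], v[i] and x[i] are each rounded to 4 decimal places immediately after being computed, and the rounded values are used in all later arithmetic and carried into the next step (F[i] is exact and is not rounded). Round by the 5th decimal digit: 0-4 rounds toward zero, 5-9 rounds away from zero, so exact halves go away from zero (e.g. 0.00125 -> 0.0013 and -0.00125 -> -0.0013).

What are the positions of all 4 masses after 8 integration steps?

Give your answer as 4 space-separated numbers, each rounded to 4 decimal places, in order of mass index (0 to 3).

Step 0: x=[4.0000 8.0000 17.0000 19.0000] v=[0.0000 2.0000 0.0000 0.0000]
Step 1: x=[4.0000 9.7500 15.2500 19.7500] v=[0.0000 7.0000 -7.0000 3.0000]
Step 2: x=[4.4375 11.4375 13.2500 20.6250] v=[1.7500 6.7500 -8.0000 3.5000]
Step 3: x=[5.5156 11.8281 12.6406 20.9063] v=[4.3125 1.5625 -2.4375 1.1250]
Step 4: x=[6.7930 10.8437 13.8945 20.3711] v=[5.1094 -3.9375 5.0157 -2.1407]
Step 5: x=[7.3848 9.6094 16.0049 19.4668] v=[2.3671 -4.9374 8.4415 -3.6173]
Step 6: x=[6.6865 9.4178 17.3819 18.9470] v=[-2.7931 -0.7665 5.5079 -2.0792]
Step 7: x=[4.9994 10.5344 17.1591 19.2859] v=[-6.7483 4.4663 -0.8911 1.3557]
Step 8: x=[3.4462 11.9234 15.8119 20.3431] v=[-6.2127 5.5560 -5.3890 4.2289]

Answer: 3.4462 11.9234 15.8119 20.3431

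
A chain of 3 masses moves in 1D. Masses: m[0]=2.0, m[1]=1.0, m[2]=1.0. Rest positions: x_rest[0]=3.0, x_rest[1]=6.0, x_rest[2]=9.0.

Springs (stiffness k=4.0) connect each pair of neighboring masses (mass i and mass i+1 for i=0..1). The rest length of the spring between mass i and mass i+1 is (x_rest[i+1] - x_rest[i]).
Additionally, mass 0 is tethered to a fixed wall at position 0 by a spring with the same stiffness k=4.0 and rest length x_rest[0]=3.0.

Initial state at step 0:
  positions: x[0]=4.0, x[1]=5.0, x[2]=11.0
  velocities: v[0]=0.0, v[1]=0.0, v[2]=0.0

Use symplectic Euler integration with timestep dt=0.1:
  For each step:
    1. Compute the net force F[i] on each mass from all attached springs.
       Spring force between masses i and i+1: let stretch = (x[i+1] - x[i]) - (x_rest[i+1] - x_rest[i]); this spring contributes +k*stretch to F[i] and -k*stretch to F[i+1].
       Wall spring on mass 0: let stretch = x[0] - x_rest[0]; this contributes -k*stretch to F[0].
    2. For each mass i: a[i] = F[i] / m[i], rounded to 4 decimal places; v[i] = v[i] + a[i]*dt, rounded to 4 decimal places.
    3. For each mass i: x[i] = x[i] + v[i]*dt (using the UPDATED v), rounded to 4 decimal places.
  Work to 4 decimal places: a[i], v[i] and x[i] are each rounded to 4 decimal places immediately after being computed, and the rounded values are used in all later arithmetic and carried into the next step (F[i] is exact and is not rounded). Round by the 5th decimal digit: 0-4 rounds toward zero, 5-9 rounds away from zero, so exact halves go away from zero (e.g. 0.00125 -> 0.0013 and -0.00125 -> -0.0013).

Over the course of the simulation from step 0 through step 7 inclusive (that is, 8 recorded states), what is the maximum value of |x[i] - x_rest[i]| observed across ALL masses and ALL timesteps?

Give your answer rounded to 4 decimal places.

Step 0: x=[4.0000 5.0000 11.0000] v=[0.0000 0.0000 0.0000]
Step 1: x=[3.9400 5.2000 10.8800] v=[-0.6000 2.0000 -1.2000]
Step 2: x=[3.8264 5.5768 10.6528] v=[-1.1360 3.7680 -2.2720]
Step 3: x=[3.6713 6.0866 10.3426] v=[-1.5512 5.0982 -3.1024]
Step 4: x=[3.4911 6.6701 9.9821] v=[-1.8024 5.8345 -3.6048]
Step 5: x=[3.3046 7.2589 9.6091] v=[-1.8648 5.8877 -3.7296]
Step 6: x=[3.1311 7.7835 9.2621] v=[-1.7349 5.2461 -3.4697]
Step 7: x=[2.9880 8.1812 8.9760] v=[-1.4306 3.9766 -2.8611]
Max displacement = 2.1812

Answer: 2.1812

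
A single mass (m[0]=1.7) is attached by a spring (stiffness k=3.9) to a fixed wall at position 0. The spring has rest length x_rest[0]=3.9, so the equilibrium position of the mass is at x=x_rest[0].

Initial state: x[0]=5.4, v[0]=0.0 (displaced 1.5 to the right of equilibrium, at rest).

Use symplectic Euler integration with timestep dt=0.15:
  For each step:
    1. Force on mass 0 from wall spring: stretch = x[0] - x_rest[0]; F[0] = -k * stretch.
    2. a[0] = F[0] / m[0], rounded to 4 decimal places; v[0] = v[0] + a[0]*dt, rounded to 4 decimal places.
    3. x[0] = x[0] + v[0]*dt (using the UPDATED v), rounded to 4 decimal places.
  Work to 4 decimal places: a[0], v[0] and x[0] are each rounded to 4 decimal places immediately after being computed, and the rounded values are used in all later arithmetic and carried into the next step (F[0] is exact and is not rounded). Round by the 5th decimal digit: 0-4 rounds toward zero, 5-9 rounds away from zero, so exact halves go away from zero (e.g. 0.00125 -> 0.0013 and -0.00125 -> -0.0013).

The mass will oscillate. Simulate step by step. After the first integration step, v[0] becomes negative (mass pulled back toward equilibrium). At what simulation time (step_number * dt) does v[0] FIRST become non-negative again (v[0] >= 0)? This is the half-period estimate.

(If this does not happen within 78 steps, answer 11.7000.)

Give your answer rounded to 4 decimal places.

Step 0: x=[5.4000] v=[0.0000]
Step 1: x=[5.3226] v=[-0.5162]
Step 2: x=[5.1717] v=[-1.0057]
Step 3: x=[4.9552] v=[-1.4433]
Step 4: x=[4.6842] v=[-1.8064]
Step 5: x=[4.3728] v=[-2.0763]
Step 6: x=[4.0370] v=[-2.2390]
Step 7: x=[3.6941] v=[-2.2861]
Step 8: x=[3.3618] v=[-2.2152]
Step 9: x=[3.0573] v=[-2.0300]
Step 10: x=[2.7963] v=[-1.7400]
Step 11: x=[2.5923] v=[-1.3602]
Step 12: x=[2.4558] v=[-0.9102]
Step 13: x=[2.3938] v=[-0.4132]
Step 14: x=[2.4096] v=[0.1051]
First v>=0 after going negative at step 14, time=2.1000

Answer: 2.1000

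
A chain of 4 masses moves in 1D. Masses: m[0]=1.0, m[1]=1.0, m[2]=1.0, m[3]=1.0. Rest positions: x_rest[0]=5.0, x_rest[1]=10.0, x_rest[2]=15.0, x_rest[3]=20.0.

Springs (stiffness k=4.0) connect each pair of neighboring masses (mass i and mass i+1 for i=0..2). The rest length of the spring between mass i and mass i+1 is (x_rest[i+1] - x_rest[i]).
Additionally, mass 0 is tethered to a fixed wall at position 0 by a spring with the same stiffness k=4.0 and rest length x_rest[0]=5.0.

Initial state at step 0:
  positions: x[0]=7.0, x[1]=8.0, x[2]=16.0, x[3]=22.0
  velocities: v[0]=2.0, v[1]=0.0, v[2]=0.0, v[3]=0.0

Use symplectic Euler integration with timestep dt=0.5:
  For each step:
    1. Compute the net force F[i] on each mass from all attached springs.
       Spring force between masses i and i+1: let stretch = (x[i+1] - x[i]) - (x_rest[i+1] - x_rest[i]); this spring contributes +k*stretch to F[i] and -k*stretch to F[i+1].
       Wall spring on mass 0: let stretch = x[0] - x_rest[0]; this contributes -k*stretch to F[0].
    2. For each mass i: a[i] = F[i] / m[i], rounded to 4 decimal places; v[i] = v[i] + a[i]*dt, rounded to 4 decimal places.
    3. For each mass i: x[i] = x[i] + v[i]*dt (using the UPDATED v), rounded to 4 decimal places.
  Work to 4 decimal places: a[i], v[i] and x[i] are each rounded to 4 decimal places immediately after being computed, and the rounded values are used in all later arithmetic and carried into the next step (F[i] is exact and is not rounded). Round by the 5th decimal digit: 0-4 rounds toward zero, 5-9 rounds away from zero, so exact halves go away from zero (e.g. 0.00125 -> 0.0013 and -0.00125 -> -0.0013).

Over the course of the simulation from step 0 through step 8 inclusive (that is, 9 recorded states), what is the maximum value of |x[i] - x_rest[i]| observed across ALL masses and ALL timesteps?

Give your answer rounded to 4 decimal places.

Step 0: x=[7.0000 8.0000 16.0000 22.0000] v=[2.0000 0.0000 0.0000 0.0000]
Step 1: x=[2.0000 15.0000 14.0000 21.0000] v=[-10.0000 14.0000 -4.0000 -2.0000]
Step 2: x=[8.0000 8.0000 20.0000 18.0000] v=[12.0000 -14.0000 12.0000 -6.0000]
Step 3: x=[6.0000 13.0000 12.0000 22.0000] v=[-4.0000 10.0000 -16.0000 8.0000]
Step 4: x=[5.0000 10.0000 15.0000 21.0000] v=[-2.0000 -6.0000 6.0000 -2.0000]
Step 5: x=[4.0000 7.0000 19.0000 19.0000] v=[-2.0000 -6.0000 8.0000 -4.0000]
Step 6: x=[2.0000 13.0000 11.0000 22.0000] v=[-4.0000 12.0000 -16.0000 6.0000]
Step 7: x=[9.0000 6.0000 16.0000 19.0000] v=[14.0000 -14.0000 10.0000 -6.0000]
Step 8: x=[4.0000 12.0000 14.0000 18.0000] v=[-10.0000 12.0000 -4.0000 -2.0000]
Max displacement = 5.0000

Answer: 5.0000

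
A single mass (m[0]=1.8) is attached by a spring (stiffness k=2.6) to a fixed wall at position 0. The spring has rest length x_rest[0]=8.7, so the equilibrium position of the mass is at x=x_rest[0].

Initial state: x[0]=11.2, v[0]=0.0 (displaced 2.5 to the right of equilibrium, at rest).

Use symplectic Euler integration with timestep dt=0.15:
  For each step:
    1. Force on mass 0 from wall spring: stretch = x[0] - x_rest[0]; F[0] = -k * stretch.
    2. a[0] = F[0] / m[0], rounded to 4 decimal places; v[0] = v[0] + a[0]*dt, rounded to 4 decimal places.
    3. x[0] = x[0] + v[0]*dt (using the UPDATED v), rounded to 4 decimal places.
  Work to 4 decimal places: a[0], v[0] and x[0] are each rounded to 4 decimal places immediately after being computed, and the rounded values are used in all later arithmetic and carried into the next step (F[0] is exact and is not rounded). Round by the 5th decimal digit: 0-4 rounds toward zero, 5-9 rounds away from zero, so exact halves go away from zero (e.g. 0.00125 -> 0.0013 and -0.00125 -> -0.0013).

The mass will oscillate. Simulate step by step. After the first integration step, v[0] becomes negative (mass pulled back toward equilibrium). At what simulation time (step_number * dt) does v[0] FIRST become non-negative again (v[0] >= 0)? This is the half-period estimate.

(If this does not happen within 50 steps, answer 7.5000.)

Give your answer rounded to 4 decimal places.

Answer: 2.7000

Derivation:
Step 0: x=[11.2000] v=[0.0000]
Step 1: x=[11.1187] v=[-0.5417]
Step 2: x=[10.9588] v=[-1.0658]
Step 3: x=[10.7255] v=[-1.5552]
Step 4: x=[10.4264] v=[-1.9941]
Step 5: x=[10.0712] v=[-2.3682]
Step 6: x=[9.6714] v=[-2.6653]
Step 7: x=[9.2400] v=[-2.8758]
Step 8: x=[8.7911] v=[-2.9928]
Step 9: x=[8.3392] v=[-3.0125]
Step 10: x=[7.8991] v=[-2.9343]
Step 11: x=[7.4850] v=[-2.7608]
Step 12: x=[7.1104] v=[-2.4976]
Step 13: x=[6.7874] v=[-2.1532]
Step 14: x=[6.5266] v=[-1.7388]
Step 15: x=[6.3364] v=[-1.2679]
Step 16: x=[6.2230] v=[-0.7558]
Step 17: x=[6.1901] v=[-0.2191]
Step 18: x=[6.2388] v=[0.3247]
First v>=0 after going negative at step 18, time=2.7000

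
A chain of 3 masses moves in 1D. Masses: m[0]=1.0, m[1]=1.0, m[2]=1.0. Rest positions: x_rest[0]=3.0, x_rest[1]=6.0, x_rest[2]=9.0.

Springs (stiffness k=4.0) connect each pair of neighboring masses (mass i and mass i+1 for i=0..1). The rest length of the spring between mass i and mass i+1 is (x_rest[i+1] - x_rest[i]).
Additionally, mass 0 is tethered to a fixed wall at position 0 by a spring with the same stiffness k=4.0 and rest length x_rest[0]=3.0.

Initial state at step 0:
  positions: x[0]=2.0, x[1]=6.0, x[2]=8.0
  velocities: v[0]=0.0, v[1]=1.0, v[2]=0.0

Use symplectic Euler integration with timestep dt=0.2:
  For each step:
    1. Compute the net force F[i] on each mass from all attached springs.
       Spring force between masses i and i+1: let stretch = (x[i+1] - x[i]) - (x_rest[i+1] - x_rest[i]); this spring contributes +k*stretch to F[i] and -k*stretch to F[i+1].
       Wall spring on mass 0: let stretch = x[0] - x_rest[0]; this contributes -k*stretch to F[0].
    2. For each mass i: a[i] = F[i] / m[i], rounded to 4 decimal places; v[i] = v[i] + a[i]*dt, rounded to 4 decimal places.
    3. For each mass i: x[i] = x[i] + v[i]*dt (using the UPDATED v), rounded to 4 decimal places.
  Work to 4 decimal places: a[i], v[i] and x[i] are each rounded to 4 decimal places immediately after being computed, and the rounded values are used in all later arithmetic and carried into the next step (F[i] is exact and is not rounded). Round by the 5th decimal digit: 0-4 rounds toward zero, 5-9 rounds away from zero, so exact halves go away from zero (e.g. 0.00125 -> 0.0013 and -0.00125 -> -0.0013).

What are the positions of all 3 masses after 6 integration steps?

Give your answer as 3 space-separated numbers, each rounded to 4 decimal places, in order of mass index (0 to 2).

Answer: 3.2504 6.0500 9.0605

Derivation:
Step 0: x=[2.0000 6.0000 8.0000] v=[0.0000 1.0000 0.0000]
Step 1: x=[2.3200 5.8800 8.1600] v=[1.6000 -0.6000 0.8000]
Step 2: x=[2.8384 5.5552 8.4352] v=[2.5920 -1.6240 1.3760]
Step 3: x=[3.3373 5.2565 8.7296] v=[2.4947 -1.4934 1.4720]
Step 4: x=[3.6093 5.2064 8.9483] v=[1.3602 -0.2503 1.0935]
Step 5: x=[3.5594 5.4995 9.0483] v=[-0.2496 1.4655 0.5000]
Step 6: x=[3.2504 6.0500 9.0605] v=[-1.5450 2.7525 0.0610]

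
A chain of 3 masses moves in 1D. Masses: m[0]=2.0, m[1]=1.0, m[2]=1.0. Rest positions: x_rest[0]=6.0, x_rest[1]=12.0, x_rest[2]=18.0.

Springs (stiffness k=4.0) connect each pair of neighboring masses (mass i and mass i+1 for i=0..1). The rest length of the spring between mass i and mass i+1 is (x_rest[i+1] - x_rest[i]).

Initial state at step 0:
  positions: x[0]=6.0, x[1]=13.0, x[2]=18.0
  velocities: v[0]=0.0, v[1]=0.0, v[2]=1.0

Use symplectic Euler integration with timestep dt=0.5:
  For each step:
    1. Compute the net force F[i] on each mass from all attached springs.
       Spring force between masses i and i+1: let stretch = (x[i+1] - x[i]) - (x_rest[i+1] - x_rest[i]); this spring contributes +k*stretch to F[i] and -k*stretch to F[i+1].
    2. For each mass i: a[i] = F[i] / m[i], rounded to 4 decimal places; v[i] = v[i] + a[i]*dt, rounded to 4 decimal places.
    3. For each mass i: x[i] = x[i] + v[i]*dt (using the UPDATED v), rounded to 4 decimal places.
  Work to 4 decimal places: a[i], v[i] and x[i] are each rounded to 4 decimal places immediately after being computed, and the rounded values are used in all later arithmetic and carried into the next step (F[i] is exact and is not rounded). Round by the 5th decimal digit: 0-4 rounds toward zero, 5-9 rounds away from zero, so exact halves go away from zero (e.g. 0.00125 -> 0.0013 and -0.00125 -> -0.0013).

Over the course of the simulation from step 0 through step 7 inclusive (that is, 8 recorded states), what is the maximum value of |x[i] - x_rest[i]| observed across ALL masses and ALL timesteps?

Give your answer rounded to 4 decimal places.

Step 0: x=[6.0000 13.0000 18.0000] v=[0.0000 0.0000 1.0000]
Step 1: x=[6.5000 11.0000 19.5000] v=[1.0000 -4.0000 3.0000]
Step 2: x=[6.2500 13.0000 18.5000] v=[-0.5000 4.0000 -2.0000]
Step 3: x=[6.3750 13.7500 18.0000] v=[0.2500 1.5000 -1.0000]
Step 4: x=[7.1875 11.3750 19.2500] v=[1.6250 -4.7500 2.5000]
Step 5: x=[7.0938 12.6875 18.6250] v=[-0.1875 2.6250 -1.2500]
Step 6: x=[6.7969 14.3438 18.0625] v=[-0.5938 3.3126 -1.1250]
Step 7: x=[7.2735 12.1719 19.7813] v=[0.9531 -4.3438 3.4376]
Max displacement = 2.3438

Answer: 2.3438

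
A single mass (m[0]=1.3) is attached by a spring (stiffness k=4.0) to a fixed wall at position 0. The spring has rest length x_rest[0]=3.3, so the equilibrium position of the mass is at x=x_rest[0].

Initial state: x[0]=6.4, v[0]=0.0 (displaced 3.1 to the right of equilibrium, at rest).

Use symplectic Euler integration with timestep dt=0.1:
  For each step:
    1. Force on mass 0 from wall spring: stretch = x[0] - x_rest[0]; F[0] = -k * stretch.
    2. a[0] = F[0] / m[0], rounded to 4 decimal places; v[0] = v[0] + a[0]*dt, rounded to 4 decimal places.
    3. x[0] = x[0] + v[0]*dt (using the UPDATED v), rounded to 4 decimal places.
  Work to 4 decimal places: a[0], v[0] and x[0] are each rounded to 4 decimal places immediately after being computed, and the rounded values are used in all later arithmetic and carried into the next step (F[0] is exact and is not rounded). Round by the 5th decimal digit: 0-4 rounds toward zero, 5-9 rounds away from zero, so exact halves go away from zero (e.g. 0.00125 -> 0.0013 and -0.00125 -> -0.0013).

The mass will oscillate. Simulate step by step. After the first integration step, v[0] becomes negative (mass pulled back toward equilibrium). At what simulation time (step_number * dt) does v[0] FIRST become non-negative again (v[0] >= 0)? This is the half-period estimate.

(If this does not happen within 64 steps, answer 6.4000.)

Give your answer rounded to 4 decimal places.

Answer: 1.8000

Derivation:
Step 0: x=[6.4000] v=[0.0000]
Step 1: x=[6.3046] v=[-0.9539]
Step 2: x=[6.1168] v=[-1.8784]
Step 3: x=[5.8423] v=[-2.7451]
Step 4: x=[5.4896] v=[-3.5274]
Step 5: x=[5.0695] v=[-4.2011]
Step 6: x=[4.5949] v=[-4.7456]
Step 7: x=[4.0805] v=[-5.1440]
Step 8: x=[3.5421] v=[-5.3842]
Step 9: x=[2.9962] v=[-5.4587]
Step 10: x=[2.4597] v=[-5.3652]
Step 11: x=[1.9490] v=[-5.1067]
Step 12: x=[1.4799] v=[-4.6910]
Step 13: x=[1.0668] v=[-4.1310]
Step 14: x=[0.7224] v=[-3.4439]
Step 15: x=[0.4573] v=[-2.6508]
Step 16: x=[0.2797] v=[-1.7761]
Step 17: x=[0.1950] v=[-0.8468]
Step 18: x=[0.2059] v=[0.1086]
First v>=0 after going negative at step 18, time=1.8000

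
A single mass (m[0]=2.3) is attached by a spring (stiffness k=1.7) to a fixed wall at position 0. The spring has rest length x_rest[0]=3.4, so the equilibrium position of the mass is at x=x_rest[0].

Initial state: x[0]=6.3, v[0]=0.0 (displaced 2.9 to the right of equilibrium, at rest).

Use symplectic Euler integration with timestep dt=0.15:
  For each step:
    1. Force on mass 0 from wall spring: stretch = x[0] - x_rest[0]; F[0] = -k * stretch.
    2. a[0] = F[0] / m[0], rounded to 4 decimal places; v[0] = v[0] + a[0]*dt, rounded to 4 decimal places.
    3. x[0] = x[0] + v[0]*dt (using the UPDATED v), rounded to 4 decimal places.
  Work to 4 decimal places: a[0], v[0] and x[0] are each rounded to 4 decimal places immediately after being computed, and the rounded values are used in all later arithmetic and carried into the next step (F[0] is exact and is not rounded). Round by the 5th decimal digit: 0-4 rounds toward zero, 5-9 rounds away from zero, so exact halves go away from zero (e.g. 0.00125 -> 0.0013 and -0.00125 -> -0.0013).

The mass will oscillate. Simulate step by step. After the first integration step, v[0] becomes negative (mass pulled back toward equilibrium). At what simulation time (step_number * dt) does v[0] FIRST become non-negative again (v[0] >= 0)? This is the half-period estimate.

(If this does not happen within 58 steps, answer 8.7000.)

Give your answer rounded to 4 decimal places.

Step 0: x=[6.3000] v=[0.0000]
Step 1: x=[6.2518] v=[-0.3215]
Step 2: x=[6.1561] v=[-0.6377]
Step 3: x=[6.0146] v=[-0.9433]
Step 4: x=[5.8296] v=[-1.2332]
Step 5: x=[5.6042] v=[-1.5026]
Step 6: x=[5.3422] v=[-1.7470]
Step 7: x=[5.0479] v=[-1.9623]
Step 8: x=[4.7262] v=[-2.1450]
Step 9: x=[4.3824] v=[-2.2920]
Step 10: x=[4.0223] v=[-2.4009]
Step 11: x=[3.6518] v=[-2.4699]
Step 12: x=[3.2771] v=[-2.4978]
Step 13: x=[2.9045] v=[-2.4842]
Step 14: x=[2.5401] v=[-2.4293]
Step 15: x=[2.1900] v=[-2.3340]
Step 16: x=[1.8600] v=[-2.1999]
Step 17: x=[1.5556] v=[-2.0292]
Step 18: x=[1.2819] v=[-1.8247]
Step 19: x=[1.0434] v=[-1.5899]
Step 20: x=[0.8441] v=[-1.3286]
Step 21: x=[0.6873] v=[-1.0452]
Step 22: x=[0.5756] v=[-0.7445]
Step 23: x=[0.5109] v=[-0.4314]
Step 24: x=[0.4942] v=[-0.1111]
Step 25: x=[0.5259] v=[0.2111]
First v>=0 after going negative at step 25, time=3.7500

Answer: 3.7500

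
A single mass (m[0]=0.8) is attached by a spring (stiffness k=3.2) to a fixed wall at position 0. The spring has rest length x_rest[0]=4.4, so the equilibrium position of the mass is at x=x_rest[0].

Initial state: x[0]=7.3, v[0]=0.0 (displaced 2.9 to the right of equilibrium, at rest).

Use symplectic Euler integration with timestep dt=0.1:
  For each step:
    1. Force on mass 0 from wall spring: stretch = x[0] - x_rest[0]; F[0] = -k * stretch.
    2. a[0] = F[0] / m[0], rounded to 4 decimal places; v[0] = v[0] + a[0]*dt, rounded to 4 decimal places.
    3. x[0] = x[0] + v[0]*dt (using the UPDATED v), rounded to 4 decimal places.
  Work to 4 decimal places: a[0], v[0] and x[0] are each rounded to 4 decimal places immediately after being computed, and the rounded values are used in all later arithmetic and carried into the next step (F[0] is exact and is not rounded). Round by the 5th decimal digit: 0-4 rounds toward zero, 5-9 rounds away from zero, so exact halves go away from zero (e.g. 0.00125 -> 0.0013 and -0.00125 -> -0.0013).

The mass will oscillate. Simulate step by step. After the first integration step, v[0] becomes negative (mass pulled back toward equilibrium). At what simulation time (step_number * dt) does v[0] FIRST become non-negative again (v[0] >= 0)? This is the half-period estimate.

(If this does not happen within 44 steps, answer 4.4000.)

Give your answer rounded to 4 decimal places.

Step 0: x=[7.3000] v=[0.0000]
Step 1: x=[7.1840] v=[-1.1600]
Step 2: x=[6.9566] v=[-2.2736]
Step 3: x=[6.6270] v=[-3.2962]
Step 4: x=[6.2083] v=[-4.1870]
Step 5: x=[5.7173] v=[-4.9103]
Step 6: x=[5.1736] v=[-5.4372]
Step 7: x=[4.5989] v=[-5.7466]
Step 8: x=[4.0163] v=[-5.8262]
Step 9: x=[3.4490] v=[-5.6727]
Step 10: x=[2.9198] v=[-5.2923]
Step 11: x=[2.4498] v=[-4.7002]
Step 12: x=[2.0578] v=[-3.9201]
Step 13: x=[1.7595] v=[-2.9832]
Step 14: x=[1.5668] v=[-1.9270]
Step 15: x=[1.4874] v=[-0.7937]
Step 16: x=[1.5245] v=[0.3713]
First v>=0 after going negative at step 16, time=1.6000

Answer: 1.6000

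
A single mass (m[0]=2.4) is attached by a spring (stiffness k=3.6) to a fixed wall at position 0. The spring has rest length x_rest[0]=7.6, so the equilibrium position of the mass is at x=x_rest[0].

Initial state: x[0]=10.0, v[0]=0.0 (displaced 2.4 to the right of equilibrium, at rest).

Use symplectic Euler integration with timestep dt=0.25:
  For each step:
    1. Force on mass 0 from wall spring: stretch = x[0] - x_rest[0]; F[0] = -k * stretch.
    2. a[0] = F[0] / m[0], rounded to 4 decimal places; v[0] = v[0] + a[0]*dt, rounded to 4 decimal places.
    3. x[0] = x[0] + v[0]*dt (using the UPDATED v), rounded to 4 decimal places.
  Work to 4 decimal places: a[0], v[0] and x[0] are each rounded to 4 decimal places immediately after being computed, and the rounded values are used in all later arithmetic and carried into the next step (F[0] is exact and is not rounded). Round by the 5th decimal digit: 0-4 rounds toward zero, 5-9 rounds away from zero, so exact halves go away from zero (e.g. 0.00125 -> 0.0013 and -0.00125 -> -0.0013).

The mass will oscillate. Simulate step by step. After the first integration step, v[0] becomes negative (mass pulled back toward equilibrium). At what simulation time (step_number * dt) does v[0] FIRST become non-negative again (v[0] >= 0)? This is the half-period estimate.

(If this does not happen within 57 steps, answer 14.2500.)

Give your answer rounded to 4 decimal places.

Step 0: x=[10.0000] v=[0.0000]
Step 1: x=[9.7750] v=[-0.9000]
Step 2: x=[9.3461] v=[-1.7156]
Step 3: x=[8.7535] v=[-2.3704]
Step 4: x=[8.0528] v=[-2.8030]
Step 5: x=[7.3096] v=[-2.9728]
Step 6: x=[6.5936] v=[-2.8639]
Step 7: x=[5.9720] v=[-2.4865]
Step 8: x=[5.5030] v=[-1.8760]
Step 9: x=[5.2306] v=[-1.0896]
Step 10: x=[5.1803] v=[-0.2011]
Step 11: x=[5.3569] v=[0.7063]
First v>=0 after going negative at step 11, time=2.7500

Answer: 2.7500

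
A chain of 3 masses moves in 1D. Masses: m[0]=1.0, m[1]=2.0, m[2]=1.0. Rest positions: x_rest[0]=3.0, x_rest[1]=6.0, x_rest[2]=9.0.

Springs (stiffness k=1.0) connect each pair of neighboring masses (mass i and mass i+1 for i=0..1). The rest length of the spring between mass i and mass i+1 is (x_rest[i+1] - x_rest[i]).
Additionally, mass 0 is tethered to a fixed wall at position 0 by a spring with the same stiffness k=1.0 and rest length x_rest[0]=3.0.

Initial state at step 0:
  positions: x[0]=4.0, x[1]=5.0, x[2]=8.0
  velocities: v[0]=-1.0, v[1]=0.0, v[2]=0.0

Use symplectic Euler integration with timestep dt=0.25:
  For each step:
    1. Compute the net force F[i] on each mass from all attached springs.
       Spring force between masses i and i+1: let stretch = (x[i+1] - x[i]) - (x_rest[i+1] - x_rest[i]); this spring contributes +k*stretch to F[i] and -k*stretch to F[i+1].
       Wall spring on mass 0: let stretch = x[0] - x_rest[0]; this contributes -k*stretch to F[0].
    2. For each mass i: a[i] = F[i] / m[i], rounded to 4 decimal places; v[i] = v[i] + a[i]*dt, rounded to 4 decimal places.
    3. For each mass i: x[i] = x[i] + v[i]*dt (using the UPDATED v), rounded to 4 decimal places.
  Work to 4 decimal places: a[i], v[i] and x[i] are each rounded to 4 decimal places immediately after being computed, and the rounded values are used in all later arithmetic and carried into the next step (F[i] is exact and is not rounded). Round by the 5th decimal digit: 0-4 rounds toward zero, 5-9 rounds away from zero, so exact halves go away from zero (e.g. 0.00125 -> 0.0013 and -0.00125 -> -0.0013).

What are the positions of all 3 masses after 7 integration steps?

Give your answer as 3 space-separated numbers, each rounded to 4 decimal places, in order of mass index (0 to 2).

Answer: 0.9611 5.5336 8.2884

Derivation:
Step 0: x=[4.0000 5.0000 8.0000] v=[-1.0000 0.0000 0.0000]
Step 1: x=[3.5625 5.0625 8.0000] v=[-1.7500 0.2500 0.0000]
Step 2: x=[2.9961 5.1699 8.0039] v=[-2.2656 0.4297 0.0156]
Step 3: x=[2.3783 5.2980 8.0182] v=[-2.4712 0.5122 0.0571]
Step 4: x=[1.7943 5.4198 8.0500] v=[-2.3359 0.4873 0.1271]
Step 5: x=[1.3248 5.5105 8.1049] v=[-1.8781 0.3629 0.2196]
Step 6: x=[1.0341 5.5515 8.1852] v=[-1.1629 0.1640 0.3210]
Step 7: x=[0.9611 5.5336 8.2884] v=[-0.2921 -0.0715 0.4126]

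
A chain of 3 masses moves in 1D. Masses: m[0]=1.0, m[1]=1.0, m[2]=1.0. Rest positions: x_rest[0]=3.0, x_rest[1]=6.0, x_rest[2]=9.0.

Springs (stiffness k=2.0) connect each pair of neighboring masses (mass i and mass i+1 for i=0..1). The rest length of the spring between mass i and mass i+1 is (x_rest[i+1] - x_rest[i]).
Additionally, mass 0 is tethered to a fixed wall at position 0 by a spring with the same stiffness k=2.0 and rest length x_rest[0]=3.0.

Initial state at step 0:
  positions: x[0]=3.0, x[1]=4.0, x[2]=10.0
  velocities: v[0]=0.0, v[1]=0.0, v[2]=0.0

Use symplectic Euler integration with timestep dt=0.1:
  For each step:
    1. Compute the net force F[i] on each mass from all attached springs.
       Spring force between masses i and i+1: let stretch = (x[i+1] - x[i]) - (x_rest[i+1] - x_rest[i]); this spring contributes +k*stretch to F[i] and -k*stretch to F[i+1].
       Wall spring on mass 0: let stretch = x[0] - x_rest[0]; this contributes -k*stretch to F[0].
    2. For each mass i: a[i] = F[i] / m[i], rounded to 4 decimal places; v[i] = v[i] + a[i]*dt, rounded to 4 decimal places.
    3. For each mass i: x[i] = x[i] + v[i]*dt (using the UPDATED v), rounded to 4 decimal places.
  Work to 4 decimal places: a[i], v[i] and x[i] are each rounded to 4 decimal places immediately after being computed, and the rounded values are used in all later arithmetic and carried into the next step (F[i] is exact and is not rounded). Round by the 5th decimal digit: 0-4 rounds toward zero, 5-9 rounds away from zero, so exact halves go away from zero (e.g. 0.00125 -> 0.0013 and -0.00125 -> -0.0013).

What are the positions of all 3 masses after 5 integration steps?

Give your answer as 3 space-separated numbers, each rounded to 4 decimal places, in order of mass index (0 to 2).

Step 0: x=[3.0000 4.0000 10.0000] v=[0.0000 0.0000 0.0000]
Step 1: x=[2.9600 4.1000 9.9400] v=[-0.4000 1.0000 -0.6000]
Step 2: x=[2.8836 4.2940 9.8232] v=[-0.7640 1.9400 -1.1680]
Step 3: x=[2.7777 4.5704 9.6558] v=[-1.0586 2.7638 -1.6738]
Step 4: x=[2.6521 4.9126 9.4467] v=[-1.2556 3.4223 -2.0909]
Step 5: x=[2.5187 5.3003 9.2069] v=[-1.3339 3.8770 -2.3977]

Answer: 2.5187 5.3003 9.2069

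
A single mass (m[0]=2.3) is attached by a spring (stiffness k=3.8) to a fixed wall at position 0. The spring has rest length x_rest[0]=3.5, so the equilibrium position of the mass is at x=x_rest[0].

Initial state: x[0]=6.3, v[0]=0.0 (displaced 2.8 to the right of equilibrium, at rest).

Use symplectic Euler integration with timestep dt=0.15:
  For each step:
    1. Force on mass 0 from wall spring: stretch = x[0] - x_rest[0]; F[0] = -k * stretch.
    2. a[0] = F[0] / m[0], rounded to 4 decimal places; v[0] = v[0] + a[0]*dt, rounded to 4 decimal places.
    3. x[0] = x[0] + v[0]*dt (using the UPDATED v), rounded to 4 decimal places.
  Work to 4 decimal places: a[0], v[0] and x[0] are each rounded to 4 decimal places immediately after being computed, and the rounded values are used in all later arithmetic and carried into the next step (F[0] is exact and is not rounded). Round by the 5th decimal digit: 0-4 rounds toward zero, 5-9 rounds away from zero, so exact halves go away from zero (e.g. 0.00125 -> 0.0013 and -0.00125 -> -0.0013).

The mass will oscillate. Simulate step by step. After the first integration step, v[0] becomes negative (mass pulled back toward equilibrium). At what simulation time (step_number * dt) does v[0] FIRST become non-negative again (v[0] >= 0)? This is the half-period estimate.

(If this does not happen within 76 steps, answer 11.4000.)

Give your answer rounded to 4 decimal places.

Answer: 2.5500

Derivation:
Step 0: x=[6.3000] v=[0.0000]
Step 1: x=[6.1959] v=[-0.6939]
Step 2: x=[5.9916] v=[-1.3620]
Step 3: x=[5.6947] v=[-1.9795]
Step 4: x=[5.3162] v=[-2.5234]
Step 5: x=[4.8702] v=[-2.9735]
Step 6: x=[4.3732] v=[-3.3131]
Step 7: x=[3.8438] v=[-3.5295]
Step 8: x=[3.3016] v=[-3.6147]
Step 9: x=[2.7668] v=[-3.5655]
Step 10: x=[2.2592] v=[-3.3838]
Step 11: x=[1.7978] v=[-3.0763]
Step 12: x=[1.3996] v=[-2.6545]
Step 13: x=[1.0795] v=[-2.1340]
Step 14: x=[0.8494] v=[-1.5341]
Step 15: x=[0.7178] v=[-0.8772]
Step 16: x=[0.6896] v=[-0.1877]
Step 17: x=[0.7659] v=[0.5088]
First v>=0 after going negative at step 17, time=2.5500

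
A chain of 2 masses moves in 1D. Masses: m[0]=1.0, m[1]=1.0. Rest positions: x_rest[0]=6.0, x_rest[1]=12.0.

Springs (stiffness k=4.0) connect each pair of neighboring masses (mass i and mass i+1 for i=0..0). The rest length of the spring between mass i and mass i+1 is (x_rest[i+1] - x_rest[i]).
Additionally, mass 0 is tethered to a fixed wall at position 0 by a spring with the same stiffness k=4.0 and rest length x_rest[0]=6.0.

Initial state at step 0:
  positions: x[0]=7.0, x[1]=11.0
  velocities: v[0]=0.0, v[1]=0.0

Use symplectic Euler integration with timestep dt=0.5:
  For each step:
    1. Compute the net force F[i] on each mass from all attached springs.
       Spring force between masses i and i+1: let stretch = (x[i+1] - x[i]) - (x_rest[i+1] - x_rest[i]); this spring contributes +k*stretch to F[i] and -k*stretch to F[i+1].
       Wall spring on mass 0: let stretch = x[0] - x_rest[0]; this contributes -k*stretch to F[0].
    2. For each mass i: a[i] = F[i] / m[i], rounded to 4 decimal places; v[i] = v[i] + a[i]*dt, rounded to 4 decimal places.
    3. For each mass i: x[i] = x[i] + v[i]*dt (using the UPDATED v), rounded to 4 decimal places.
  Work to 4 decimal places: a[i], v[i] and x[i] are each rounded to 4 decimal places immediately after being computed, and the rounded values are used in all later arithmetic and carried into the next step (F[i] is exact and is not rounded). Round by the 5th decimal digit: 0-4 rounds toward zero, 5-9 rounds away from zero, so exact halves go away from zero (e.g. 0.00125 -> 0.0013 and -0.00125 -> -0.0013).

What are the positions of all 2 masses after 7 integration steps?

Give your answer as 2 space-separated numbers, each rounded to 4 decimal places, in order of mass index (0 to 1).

Answer: 6.0000 12.0000

Derivation:
Step 0: x=[7.0000 11.0000] v=[0.0000 0.0000]
Step 1: x=[4.0000 13.0000] v=[-6.0000 4.0000]
Step 2: x=[6.0000 12.0000] v=[4.0000 -2.0000]
Step 3: x=[8.0000 11.0000] v=[4.0000 -2.0000]
Step 4: x=[5.0000 13.0000] v=[-6.0000 4.0000]
Step 5: x=[5.0000 13.0000] v=[0.0000 0.0000]
Step 6: x=[8.0000 11.0000] v=[6.0000 -4.0000]
Step 7: x=[6.0000 12.0000] v=[-4.0000 2.0000]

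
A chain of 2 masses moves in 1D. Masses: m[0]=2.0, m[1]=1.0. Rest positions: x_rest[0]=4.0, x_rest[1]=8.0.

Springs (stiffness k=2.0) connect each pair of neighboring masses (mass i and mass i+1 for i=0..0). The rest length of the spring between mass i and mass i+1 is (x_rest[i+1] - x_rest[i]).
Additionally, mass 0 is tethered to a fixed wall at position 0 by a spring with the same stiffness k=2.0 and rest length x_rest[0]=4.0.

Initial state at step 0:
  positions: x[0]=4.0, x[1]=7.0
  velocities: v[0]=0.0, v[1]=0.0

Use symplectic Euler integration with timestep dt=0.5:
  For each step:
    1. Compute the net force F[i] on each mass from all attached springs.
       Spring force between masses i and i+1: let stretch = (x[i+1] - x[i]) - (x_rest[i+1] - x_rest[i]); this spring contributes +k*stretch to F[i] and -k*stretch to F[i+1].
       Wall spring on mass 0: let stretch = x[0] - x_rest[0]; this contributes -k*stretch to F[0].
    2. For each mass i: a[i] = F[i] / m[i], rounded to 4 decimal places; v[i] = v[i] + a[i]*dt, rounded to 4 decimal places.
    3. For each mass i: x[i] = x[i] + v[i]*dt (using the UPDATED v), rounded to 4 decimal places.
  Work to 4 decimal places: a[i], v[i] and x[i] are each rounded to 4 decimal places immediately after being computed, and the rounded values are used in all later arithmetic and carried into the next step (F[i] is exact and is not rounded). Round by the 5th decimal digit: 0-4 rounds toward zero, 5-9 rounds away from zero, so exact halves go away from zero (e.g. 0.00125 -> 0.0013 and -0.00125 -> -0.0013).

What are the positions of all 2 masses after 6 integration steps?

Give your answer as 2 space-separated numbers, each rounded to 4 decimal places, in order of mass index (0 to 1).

Step 0: x=[4.0000 7.0000] v=[0.0000 0.0000]
Step 1: x=[3.7500 7.5000] v=[-0.5000 1.0000]
Step 2: x=[3.5000 8.1250] v=[-0.5000 1.2500]
Step 3: x=[3.5313 8.4375] v=[0.0625 0.6250]
Step 4: x=[3.9063 8.2969] v=[0.7500 -0.2812]
Step 5: x=[4.4024 7.9610] v=[0.9922 -0.6718]
Step 6: x=[4.6876 7.8458] v=[0.5703 -0.2304]

Answer: 4.6876 7.8458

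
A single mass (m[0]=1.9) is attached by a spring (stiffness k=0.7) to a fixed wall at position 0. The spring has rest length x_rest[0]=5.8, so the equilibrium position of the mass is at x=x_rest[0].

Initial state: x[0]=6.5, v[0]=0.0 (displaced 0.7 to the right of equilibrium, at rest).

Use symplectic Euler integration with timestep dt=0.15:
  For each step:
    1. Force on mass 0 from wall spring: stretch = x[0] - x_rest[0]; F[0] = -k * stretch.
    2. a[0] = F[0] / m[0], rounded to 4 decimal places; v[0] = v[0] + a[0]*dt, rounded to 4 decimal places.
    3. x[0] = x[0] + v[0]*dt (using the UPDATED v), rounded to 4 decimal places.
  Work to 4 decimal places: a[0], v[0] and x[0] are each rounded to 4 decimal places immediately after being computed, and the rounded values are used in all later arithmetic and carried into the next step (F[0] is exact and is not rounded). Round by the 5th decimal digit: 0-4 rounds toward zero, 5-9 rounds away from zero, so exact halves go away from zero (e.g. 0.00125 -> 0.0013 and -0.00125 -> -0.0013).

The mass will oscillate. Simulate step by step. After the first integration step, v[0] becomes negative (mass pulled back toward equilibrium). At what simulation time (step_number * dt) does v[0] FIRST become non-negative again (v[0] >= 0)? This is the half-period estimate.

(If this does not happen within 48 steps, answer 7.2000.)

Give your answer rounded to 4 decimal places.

Answer: 5.2500

Derivation:
Step 0: x=[6.5000] v=[0.0000]
Step 1: x=[6.4942] v=[-0.0387]
Step 2: x=[6.4826] v=[-0.0771]
Step 3: x=[6.4654] v=[-0.1148]
Step 4: x=[6.4427] v=[-0.1516]
Step 5: x=[6.4146] v=[-0.1871]
Step 6: x=[6.3814] v=[-0.2211]
Step 7: x=[6.3434] v=[-0.2532]
Step 8: x=[6.3009] v=[-0.2832]
Step 9: x=[6.2543] v=[-0.3109]
Step 10: x=[6.2039] v=[-0.3360]
Step 11: x=[6.1502] v=[-0.3583]
Step 12: x=[6.0935] v=[-0.3777]
Step 13: x=[6.0344] v=[-0.3939]
Step 14: x=[5.9734] v=[-0.4069]
Step 15: x=[5.9109] v=[-0.4165]
Step 16: x=[5.8475] v=[-0.4226]
Step 17: x=[5.7837] v=[-0.4252]
Step 18: x=[5.7201] v=[-0.4243]
Step 19: x=[5.6571] v=[-0.4199]
Step 20: x=[5.5953] v=[-0.4120]
Step 21: x=[5.5352] v=[-0.4007]
Step 22: x=[5.4773] v=[-0.3861]
Step 23: x=[5.4221] v=[-0.3683]
Step 24: x=[5.3700] v=[-0.3474]
Step 25: x=[5.3215] v=[-0.3236]
Step 26: x=[5.2769] v=[-0.2972]
Step 27: x=[5.2367] v=[-0.2683]
Step 28: x=[5.2011] v=[-0.2372]
Step 29: x=[5.1705] v=[-0.2041]
Step 30: x=[5.1451] v=[-0.1693]
Step 31: x=[5.1251] v=[-0.1331]
Step 32: x=[5.1107] v=[-0.0958]
Step 33: x=[5.1020] v=[-0.0577]
Step 34: x=[5.0991] v=[-0.0191]
Step 35: x=[5.1020] v=[0.0196]
First v>=0 after going negative at step 35, time=5.2500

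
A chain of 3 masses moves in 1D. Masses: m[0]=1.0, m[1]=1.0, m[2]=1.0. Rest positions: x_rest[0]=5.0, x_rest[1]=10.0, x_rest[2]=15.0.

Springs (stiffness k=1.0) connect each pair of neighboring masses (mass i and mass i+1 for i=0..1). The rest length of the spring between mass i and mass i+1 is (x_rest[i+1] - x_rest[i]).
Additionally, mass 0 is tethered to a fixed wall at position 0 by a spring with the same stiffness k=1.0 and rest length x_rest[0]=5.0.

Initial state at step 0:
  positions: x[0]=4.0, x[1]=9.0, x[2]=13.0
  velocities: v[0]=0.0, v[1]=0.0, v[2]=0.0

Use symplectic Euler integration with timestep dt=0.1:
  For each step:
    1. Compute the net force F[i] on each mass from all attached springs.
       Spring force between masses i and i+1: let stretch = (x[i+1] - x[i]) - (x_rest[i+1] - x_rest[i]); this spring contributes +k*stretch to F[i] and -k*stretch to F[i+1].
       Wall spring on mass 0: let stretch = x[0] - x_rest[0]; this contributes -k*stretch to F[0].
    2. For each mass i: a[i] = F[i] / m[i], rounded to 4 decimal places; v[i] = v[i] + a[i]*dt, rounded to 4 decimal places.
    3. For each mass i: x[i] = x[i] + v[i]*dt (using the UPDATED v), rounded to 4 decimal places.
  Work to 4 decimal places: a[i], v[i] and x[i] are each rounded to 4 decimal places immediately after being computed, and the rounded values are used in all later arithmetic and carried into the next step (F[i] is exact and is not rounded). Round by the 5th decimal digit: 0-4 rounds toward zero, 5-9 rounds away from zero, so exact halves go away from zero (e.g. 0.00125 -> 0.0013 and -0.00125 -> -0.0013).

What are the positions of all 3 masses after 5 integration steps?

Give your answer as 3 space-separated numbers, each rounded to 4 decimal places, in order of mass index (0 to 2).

Answer: 4.1398 8.8636 13.1431

Derivation:
Step 0: x=[4.0000 9.0000 13.0000] v=[0.0000 0.0000 0.0000]
Step 1: x=[4.0100 8.9900 13.0100] v=[0.1000 -0.1000 0.1000]
Step 2: x=[4.0297 8.9704 13.0298] v=[0.1970 -0.1960 0.1980]
Step 3: x=[4.0585 8.9420 13.0590] v=[0.2881 -0.2841 0.2921]
Step 4: x=[4.0956 8.9059 13.0970] v=[0.3706 -0.3608 0.3804]
Step 5: x=[4.1398 8.8636 13.1431] v=[0.4421 -0.4227 0.4613]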